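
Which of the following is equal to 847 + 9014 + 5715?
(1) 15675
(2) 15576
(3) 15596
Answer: 2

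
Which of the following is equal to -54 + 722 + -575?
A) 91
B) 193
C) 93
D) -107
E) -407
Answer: C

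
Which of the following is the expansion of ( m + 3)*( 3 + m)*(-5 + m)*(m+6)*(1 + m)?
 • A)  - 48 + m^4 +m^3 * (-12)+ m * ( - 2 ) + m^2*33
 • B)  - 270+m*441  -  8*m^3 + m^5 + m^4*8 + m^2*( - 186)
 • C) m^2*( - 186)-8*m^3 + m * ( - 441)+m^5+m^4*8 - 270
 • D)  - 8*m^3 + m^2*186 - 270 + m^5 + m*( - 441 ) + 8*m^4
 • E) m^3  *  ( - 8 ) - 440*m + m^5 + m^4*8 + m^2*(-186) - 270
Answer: C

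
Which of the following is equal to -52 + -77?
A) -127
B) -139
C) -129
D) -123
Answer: C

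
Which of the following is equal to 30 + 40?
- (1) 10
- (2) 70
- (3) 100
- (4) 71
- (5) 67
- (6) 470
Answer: 2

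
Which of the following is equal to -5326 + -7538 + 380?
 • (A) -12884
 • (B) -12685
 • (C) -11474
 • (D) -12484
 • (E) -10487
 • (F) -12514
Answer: D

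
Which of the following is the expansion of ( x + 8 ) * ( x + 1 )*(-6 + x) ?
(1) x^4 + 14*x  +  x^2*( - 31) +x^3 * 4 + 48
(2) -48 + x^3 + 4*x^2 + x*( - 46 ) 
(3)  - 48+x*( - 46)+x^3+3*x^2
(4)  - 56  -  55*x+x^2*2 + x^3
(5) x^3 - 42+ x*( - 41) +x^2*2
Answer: 3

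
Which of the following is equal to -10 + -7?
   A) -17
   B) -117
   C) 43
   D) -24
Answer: A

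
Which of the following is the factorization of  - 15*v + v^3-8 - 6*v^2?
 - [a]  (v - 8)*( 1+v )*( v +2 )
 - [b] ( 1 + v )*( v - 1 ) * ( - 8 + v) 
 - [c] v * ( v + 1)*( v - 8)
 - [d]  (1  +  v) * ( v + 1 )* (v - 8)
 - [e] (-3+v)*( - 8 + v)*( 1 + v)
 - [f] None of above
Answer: d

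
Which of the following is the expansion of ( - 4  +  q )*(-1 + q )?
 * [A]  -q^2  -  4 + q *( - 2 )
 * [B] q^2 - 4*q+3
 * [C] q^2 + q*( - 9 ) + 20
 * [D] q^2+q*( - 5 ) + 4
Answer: D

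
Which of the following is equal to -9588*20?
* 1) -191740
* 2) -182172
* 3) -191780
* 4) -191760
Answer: 4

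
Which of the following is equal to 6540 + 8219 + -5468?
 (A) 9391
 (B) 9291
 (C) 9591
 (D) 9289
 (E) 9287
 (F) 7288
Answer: B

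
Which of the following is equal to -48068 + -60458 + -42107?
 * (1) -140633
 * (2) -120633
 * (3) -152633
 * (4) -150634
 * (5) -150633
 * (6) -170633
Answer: 5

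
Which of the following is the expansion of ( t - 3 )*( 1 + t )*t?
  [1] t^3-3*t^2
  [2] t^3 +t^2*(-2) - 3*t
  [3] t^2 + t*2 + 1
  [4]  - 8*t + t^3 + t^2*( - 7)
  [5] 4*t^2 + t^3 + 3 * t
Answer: 2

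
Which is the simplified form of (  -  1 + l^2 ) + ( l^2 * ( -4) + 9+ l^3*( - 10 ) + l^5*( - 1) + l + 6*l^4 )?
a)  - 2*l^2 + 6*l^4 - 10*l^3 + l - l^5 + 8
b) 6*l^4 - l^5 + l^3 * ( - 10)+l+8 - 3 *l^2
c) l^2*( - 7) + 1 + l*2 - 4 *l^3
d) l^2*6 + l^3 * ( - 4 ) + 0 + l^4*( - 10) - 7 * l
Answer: b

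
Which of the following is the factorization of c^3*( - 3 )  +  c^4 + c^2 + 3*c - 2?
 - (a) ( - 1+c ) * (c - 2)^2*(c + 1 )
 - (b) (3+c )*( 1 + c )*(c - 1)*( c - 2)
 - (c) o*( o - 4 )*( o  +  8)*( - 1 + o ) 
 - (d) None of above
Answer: d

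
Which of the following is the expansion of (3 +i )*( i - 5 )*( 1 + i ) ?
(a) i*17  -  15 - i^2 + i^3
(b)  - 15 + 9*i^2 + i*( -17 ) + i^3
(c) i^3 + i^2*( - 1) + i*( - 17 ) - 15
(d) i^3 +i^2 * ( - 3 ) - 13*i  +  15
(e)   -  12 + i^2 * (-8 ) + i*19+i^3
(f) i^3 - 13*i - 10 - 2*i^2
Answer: c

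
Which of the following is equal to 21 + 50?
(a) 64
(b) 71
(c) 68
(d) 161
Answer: b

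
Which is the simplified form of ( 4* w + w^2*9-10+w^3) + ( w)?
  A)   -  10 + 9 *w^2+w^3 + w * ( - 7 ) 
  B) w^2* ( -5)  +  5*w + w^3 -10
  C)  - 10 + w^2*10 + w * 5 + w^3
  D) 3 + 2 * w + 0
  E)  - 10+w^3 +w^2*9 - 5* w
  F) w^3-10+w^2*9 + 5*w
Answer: F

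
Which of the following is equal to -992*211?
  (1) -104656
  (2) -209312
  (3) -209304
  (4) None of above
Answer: 2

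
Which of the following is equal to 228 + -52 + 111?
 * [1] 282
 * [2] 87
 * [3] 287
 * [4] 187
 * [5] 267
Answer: 3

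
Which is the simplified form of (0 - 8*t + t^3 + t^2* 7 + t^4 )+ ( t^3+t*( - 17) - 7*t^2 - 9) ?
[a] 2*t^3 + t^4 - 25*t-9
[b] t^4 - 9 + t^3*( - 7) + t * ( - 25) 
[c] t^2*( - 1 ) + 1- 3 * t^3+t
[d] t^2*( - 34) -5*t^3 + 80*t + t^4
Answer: a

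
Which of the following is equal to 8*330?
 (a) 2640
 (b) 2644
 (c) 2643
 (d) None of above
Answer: a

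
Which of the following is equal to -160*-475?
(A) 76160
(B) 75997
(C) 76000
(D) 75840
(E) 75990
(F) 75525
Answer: C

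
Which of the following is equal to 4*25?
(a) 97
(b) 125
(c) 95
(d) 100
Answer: d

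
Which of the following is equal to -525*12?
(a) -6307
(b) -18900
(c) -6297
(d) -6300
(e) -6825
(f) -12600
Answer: d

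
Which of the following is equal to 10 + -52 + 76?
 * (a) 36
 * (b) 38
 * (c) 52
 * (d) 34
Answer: d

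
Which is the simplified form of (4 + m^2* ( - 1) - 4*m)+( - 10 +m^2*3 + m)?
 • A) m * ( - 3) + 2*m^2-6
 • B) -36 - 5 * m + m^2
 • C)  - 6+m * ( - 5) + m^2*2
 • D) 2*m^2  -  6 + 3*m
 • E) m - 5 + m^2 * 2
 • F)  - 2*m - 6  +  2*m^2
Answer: A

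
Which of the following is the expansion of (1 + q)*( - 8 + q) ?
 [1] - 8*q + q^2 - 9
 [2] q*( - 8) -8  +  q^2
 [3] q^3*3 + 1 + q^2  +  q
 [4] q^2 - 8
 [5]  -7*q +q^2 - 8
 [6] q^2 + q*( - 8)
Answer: 5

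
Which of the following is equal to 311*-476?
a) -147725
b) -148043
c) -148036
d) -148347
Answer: c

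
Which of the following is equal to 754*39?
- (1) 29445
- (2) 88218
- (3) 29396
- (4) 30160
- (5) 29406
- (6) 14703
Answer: 5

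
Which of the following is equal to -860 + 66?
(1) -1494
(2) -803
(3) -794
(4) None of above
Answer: 3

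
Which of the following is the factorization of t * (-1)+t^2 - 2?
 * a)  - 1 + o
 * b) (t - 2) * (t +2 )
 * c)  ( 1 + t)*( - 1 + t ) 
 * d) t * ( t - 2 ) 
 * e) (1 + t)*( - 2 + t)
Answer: e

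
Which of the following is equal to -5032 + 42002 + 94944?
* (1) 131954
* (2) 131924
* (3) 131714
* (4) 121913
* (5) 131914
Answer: 5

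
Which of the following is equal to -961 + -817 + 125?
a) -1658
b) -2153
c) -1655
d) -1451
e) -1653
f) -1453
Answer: e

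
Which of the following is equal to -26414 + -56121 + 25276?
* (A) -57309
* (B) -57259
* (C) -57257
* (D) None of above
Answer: B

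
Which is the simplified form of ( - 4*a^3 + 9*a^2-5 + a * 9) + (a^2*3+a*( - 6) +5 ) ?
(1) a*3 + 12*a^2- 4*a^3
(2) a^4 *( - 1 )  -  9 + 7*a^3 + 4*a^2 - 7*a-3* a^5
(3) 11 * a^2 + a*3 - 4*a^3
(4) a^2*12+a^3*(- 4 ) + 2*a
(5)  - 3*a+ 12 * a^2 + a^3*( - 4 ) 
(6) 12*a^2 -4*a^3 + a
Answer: 1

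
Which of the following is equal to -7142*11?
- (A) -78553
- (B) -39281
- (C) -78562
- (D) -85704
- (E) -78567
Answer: C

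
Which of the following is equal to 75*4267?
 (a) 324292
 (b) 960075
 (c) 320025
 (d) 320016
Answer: c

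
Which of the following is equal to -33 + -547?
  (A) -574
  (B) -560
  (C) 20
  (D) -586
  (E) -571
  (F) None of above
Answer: F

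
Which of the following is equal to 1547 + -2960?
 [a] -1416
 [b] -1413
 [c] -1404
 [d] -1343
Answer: b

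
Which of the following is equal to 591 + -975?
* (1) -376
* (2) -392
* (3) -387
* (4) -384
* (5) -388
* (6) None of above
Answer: 4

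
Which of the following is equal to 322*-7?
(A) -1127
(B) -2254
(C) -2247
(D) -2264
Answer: B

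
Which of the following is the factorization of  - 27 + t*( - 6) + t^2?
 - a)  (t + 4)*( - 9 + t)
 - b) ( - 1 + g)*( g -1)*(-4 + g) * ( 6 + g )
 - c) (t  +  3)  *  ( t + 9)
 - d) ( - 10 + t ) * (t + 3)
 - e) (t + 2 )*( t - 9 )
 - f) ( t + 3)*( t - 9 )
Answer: f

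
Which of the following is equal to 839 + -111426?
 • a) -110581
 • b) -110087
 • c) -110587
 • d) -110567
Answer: c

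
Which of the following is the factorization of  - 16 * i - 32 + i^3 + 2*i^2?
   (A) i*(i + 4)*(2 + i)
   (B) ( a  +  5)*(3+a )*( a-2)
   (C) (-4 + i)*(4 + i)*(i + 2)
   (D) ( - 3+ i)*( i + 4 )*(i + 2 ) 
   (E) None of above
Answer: C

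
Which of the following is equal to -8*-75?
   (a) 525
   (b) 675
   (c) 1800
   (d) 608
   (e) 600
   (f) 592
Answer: e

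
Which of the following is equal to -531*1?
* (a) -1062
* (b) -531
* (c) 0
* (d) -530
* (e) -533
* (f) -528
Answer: b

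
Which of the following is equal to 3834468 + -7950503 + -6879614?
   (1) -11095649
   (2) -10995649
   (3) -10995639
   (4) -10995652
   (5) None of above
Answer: 2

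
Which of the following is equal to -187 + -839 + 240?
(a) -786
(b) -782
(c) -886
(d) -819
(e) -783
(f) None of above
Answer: a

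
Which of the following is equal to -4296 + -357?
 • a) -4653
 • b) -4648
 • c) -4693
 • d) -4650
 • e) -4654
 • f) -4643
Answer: a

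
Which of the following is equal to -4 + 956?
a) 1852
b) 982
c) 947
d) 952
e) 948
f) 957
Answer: d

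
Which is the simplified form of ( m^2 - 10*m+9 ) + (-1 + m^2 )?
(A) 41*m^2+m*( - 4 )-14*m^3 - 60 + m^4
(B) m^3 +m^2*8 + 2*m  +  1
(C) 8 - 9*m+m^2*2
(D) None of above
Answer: D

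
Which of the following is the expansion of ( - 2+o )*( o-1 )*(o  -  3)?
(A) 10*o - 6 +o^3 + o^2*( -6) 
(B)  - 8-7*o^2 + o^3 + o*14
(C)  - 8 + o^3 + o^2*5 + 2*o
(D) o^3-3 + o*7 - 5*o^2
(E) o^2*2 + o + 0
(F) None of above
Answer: F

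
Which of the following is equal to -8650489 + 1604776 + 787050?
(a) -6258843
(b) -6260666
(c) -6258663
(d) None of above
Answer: c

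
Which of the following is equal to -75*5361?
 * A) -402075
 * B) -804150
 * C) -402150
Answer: A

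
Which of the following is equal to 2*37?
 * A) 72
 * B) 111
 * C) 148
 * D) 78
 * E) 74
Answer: E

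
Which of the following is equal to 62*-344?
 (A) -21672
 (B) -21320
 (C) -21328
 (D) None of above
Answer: C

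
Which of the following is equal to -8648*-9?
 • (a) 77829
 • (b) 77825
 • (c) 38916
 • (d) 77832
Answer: d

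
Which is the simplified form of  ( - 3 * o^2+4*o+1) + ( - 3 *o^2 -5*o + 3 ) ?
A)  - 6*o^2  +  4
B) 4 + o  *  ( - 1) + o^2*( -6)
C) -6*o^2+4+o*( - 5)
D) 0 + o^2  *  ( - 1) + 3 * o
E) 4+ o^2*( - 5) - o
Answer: B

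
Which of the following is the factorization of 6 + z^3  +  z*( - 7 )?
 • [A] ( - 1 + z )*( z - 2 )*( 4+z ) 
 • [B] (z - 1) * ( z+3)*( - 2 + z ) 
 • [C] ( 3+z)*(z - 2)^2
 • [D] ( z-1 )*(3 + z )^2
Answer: B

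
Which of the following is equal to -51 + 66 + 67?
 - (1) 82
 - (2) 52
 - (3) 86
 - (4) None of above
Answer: 1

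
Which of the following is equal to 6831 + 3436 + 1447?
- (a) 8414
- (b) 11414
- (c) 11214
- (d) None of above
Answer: d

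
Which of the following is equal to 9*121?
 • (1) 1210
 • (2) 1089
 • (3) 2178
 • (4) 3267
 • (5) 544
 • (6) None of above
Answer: 2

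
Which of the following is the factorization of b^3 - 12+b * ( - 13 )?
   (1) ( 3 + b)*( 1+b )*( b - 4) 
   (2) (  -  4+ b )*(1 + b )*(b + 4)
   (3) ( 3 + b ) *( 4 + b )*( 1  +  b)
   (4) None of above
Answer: 1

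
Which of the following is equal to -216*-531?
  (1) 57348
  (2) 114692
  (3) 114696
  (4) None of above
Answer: 3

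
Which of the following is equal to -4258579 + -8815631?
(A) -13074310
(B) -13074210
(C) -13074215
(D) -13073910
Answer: B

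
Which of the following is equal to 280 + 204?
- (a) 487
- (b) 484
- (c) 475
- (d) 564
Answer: b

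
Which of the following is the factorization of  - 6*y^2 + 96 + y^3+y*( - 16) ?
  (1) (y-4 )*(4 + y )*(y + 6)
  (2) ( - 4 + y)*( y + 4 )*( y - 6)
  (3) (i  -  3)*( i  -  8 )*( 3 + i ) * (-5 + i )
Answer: 2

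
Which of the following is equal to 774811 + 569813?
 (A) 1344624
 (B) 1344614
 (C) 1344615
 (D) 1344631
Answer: A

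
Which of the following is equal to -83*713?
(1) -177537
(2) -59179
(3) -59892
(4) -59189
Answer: 2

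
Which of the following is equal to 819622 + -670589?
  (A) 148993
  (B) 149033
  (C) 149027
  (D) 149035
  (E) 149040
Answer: B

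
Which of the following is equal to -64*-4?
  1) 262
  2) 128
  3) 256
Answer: 3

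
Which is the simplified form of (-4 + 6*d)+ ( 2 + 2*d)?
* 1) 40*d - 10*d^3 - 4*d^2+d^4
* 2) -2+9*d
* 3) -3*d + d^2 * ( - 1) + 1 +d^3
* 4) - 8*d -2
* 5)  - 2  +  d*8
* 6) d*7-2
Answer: 5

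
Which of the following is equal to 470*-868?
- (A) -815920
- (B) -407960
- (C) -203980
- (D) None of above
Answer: B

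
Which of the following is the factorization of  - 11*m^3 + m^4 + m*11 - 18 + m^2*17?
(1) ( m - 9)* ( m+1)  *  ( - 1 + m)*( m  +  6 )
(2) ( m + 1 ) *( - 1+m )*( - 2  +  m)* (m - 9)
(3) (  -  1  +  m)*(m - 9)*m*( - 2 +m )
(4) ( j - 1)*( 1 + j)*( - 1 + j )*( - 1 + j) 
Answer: 2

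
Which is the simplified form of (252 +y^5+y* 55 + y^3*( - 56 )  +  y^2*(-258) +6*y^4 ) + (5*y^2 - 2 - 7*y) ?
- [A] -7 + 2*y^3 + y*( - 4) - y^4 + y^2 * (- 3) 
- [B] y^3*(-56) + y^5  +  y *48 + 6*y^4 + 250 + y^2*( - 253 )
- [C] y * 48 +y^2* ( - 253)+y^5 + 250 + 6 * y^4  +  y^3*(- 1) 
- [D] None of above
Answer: B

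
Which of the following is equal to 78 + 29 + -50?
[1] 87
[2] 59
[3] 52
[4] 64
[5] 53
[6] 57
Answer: 6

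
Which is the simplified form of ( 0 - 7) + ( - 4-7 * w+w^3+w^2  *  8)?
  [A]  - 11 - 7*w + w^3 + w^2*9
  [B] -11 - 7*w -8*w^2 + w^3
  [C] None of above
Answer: C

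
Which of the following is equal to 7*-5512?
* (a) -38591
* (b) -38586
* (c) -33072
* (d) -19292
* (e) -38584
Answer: e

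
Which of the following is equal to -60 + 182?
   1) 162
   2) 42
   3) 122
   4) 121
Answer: 3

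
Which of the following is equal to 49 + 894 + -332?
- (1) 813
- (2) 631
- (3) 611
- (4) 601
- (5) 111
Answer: 3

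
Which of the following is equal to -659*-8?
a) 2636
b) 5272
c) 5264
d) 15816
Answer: b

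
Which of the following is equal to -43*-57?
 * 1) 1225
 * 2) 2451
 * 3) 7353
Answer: 2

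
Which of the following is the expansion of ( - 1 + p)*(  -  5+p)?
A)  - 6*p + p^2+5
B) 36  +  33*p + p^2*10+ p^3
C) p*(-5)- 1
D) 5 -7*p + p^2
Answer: A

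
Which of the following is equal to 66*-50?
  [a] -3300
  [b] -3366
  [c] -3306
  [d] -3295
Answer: a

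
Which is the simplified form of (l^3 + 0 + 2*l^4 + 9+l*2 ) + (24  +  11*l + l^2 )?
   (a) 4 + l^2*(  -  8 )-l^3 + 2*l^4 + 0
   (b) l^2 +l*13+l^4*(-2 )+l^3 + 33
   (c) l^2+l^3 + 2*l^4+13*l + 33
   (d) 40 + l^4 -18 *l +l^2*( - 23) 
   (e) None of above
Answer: c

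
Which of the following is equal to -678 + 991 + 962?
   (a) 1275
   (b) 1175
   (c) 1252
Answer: a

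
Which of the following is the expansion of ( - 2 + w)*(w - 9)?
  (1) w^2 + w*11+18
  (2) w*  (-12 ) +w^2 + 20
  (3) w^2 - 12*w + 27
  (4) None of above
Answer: 4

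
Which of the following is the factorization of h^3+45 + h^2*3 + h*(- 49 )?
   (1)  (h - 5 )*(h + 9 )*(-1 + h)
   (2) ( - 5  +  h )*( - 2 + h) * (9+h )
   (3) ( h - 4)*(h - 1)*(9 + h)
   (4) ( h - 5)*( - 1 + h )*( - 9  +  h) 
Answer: 1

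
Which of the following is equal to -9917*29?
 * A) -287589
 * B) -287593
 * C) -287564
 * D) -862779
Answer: B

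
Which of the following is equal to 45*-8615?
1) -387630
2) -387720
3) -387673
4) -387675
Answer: 4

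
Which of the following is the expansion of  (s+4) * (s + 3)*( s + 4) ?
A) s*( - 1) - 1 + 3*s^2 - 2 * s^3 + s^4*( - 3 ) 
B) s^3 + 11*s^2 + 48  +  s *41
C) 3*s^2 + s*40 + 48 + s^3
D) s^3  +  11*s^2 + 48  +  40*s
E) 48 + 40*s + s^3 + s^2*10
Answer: D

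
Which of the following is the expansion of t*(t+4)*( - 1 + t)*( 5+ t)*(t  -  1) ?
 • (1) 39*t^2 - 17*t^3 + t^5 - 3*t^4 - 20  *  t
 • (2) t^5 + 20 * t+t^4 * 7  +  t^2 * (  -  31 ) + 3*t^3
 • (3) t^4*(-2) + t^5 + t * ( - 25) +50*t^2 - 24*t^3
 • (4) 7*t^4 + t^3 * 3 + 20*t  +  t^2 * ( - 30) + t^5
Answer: 2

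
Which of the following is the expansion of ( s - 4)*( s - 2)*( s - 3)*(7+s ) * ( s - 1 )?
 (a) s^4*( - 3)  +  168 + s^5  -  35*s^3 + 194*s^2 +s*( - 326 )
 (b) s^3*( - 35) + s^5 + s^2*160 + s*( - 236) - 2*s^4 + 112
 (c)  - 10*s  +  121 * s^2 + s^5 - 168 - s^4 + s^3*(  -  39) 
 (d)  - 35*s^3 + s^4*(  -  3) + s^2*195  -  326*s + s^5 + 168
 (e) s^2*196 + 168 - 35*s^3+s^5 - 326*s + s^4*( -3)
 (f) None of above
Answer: d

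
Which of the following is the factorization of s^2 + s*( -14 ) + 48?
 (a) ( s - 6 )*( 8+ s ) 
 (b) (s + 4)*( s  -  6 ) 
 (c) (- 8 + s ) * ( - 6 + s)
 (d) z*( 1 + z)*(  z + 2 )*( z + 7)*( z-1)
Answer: c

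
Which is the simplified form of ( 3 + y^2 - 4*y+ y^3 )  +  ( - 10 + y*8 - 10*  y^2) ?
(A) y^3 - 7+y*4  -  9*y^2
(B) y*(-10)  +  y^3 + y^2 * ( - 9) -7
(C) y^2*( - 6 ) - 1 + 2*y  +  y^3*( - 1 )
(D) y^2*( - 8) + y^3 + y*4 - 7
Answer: A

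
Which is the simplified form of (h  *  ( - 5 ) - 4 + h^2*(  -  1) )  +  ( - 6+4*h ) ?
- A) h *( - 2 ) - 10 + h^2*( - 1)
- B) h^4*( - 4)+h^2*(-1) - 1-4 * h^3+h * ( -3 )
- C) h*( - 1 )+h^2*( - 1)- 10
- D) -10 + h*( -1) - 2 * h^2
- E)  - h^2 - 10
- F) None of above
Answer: C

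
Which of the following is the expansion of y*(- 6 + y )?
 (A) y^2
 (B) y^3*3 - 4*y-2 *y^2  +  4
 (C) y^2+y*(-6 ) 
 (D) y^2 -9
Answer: C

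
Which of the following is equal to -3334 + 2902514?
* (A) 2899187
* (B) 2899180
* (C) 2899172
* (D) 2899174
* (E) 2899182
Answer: B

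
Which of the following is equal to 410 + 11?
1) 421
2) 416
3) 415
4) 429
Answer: 1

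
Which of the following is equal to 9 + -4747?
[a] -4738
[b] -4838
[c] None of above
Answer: a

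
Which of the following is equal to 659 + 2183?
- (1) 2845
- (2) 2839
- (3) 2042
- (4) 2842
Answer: 4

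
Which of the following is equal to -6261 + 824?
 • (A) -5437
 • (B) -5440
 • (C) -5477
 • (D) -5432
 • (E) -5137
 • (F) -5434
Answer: A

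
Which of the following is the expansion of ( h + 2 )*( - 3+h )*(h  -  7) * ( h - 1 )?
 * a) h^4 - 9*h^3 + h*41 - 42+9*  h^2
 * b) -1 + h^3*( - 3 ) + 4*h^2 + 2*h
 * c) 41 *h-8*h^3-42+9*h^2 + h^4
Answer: a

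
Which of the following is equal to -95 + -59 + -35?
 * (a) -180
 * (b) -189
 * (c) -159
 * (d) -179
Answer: b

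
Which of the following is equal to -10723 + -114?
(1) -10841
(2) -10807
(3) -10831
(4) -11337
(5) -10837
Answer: 5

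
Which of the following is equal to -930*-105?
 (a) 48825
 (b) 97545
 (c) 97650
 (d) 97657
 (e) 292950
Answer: c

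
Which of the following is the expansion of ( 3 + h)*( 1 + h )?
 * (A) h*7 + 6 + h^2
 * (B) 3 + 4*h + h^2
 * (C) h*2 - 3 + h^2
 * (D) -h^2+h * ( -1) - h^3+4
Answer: B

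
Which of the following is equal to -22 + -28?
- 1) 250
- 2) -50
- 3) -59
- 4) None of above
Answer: 2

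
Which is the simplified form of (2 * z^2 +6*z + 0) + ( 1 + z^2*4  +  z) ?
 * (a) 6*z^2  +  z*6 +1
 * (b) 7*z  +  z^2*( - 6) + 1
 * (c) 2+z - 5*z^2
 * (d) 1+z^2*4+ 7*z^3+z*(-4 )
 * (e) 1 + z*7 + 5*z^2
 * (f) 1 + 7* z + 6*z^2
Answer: f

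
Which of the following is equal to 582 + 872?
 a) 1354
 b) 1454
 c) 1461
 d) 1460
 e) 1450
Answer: b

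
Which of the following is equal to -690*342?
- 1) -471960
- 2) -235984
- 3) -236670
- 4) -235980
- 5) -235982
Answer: 4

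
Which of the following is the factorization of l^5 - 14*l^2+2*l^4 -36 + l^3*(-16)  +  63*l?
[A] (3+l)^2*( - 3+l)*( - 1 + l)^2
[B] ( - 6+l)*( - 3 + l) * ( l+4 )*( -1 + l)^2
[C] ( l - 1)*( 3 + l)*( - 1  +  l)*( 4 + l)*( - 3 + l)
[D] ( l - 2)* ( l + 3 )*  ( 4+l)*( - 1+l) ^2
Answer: C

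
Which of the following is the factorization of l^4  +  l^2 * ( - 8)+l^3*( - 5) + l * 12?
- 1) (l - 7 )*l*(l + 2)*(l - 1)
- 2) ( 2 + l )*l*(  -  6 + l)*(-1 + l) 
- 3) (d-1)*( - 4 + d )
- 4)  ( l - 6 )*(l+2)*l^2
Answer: 2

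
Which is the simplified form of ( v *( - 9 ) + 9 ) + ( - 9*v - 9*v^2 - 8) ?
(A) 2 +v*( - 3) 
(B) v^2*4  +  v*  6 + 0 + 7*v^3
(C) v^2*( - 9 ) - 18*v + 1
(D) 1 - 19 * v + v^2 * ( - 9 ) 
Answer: C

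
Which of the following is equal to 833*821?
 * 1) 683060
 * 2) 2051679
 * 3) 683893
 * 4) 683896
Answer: 3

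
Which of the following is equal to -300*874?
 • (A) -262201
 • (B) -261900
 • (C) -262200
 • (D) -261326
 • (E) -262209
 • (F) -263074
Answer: C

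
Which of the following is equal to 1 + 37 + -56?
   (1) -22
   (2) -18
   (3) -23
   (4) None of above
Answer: 2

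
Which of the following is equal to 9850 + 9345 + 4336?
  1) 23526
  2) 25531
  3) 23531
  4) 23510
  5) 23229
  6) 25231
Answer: 3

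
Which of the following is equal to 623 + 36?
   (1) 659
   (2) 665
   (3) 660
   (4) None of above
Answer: 1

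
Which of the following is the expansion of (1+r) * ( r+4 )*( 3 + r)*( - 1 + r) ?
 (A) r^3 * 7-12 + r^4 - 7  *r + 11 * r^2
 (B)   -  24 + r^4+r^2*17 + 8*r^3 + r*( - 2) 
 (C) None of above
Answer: A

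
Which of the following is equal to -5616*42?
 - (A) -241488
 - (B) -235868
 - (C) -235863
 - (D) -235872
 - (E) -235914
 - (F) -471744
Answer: D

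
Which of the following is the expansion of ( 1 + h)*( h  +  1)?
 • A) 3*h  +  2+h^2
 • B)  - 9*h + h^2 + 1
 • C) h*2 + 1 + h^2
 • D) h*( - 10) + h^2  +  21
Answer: C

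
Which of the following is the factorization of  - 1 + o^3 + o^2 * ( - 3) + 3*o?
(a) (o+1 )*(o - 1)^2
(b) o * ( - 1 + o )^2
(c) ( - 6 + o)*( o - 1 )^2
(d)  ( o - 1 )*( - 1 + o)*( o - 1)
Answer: d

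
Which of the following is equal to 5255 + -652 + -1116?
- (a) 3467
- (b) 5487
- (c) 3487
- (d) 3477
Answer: c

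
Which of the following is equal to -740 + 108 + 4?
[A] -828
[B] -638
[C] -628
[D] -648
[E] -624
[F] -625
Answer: C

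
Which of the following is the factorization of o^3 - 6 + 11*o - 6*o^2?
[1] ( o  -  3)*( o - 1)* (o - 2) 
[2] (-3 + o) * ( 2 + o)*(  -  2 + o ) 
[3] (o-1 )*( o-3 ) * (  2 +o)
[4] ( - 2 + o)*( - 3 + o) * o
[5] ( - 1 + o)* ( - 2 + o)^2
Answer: 1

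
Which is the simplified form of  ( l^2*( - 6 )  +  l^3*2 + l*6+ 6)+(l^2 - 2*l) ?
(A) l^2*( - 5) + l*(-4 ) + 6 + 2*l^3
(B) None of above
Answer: B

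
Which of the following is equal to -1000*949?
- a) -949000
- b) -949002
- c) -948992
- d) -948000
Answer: a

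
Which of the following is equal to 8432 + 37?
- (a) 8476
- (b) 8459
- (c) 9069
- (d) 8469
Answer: d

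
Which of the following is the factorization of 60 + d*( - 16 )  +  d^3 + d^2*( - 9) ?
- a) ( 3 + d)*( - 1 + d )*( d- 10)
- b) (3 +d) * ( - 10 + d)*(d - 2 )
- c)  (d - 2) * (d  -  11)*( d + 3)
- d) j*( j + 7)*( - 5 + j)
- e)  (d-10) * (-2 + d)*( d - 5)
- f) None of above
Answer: b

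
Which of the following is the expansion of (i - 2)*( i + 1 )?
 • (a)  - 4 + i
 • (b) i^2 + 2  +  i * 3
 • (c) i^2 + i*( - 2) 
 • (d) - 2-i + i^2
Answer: d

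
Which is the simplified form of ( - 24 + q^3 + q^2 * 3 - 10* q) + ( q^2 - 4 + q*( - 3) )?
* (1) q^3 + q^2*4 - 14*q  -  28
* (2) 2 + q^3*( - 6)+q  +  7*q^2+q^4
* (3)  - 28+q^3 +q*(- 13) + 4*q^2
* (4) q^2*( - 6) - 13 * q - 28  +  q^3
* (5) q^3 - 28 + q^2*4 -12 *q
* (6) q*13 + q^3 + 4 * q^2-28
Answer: 3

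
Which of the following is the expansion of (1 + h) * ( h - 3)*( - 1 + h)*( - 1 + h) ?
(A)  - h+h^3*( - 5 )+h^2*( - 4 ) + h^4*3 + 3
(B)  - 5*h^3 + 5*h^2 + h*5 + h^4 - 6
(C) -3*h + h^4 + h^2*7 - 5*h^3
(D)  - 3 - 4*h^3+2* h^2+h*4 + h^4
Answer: D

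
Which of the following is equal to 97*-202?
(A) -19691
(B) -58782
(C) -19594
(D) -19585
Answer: C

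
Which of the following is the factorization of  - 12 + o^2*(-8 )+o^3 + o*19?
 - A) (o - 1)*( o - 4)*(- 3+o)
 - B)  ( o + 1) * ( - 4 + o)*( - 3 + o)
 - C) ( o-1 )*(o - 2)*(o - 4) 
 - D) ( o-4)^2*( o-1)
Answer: A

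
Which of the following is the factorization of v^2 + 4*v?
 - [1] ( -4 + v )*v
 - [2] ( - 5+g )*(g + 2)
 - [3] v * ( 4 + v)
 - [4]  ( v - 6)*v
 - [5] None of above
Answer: 3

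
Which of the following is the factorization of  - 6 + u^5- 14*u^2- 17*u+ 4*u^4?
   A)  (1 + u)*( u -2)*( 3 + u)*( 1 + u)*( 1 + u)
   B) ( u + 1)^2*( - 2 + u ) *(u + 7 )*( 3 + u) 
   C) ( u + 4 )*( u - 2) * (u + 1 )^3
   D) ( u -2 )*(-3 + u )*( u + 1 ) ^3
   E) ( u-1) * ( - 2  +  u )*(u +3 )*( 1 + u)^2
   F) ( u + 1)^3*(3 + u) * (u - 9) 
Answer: A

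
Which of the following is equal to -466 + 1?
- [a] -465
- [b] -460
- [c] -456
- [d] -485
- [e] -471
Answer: a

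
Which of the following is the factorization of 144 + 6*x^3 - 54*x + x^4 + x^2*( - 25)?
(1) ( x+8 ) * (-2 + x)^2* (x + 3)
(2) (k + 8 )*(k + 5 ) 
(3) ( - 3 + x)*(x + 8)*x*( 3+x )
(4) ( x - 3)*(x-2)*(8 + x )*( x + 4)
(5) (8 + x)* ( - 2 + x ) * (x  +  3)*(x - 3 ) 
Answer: 5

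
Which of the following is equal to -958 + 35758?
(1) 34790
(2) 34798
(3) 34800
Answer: 3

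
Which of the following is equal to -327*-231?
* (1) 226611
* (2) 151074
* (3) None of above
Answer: 3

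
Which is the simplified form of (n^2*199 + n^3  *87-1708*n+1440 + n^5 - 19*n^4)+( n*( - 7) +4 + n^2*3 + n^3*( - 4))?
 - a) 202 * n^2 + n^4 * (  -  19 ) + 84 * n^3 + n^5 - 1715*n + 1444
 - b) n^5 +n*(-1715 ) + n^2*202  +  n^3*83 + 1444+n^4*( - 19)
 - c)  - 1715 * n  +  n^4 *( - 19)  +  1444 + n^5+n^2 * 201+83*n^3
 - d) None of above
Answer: b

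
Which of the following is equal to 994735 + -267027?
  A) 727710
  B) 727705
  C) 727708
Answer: C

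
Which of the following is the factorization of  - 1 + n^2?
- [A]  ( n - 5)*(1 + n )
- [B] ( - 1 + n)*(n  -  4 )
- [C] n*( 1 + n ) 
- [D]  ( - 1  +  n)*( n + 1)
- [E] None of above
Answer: D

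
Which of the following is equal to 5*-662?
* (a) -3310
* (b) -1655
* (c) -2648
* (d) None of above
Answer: a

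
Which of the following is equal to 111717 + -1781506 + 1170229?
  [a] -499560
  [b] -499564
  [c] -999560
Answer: a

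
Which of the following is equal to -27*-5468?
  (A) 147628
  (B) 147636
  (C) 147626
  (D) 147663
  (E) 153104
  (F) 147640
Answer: B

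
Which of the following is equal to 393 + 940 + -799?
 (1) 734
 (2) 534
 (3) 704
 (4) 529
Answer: 2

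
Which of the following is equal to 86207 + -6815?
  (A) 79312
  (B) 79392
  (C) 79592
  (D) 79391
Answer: B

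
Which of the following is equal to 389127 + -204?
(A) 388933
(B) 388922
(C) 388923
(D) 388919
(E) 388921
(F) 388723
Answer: C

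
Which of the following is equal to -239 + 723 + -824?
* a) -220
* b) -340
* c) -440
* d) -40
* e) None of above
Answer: b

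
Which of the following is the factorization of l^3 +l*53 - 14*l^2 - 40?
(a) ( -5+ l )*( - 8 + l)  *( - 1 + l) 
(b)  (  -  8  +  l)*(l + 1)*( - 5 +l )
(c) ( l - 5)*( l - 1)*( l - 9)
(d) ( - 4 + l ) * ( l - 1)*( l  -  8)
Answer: a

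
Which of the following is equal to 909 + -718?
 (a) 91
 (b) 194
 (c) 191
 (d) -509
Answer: c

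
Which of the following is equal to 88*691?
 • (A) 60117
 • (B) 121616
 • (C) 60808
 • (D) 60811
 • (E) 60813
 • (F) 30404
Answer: C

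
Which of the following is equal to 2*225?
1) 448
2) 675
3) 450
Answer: 3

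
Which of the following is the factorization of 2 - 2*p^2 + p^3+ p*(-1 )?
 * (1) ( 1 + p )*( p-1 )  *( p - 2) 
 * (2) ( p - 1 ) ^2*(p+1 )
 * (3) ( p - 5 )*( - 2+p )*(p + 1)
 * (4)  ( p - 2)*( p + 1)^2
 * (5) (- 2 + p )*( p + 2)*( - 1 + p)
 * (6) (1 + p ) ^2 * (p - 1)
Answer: 1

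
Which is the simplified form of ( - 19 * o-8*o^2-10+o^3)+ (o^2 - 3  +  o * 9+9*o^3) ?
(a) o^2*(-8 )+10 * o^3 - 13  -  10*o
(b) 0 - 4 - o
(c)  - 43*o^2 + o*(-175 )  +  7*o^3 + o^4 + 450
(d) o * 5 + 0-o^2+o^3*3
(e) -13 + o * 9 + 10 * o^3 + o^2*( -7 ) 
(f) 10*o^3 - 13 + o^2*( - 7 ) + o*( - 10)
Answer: f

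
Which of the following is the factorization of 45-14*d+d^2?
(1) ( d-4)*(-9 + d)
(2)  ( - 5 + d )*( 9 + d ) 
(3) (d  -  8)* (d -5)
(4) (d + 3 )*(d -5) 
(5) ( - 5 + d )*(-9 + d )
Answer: 5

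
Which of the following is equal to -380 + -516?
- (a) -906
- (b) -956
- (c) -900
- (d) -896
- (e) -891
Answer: d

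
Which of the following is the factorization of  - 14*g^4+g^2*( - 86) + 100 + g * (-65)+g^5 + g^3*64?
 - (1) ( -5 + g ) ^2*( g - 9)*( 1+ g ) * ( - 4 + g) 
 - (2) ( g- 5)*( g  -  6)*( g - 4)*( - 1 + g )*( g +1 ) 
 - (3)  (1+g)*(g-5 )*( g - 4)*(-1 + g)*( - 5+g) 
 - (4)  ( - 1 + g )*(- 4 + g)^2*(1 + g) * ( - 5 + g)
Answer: 3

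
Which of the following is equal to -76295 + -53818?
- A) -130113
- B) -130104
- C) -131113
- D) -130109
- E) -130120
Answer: A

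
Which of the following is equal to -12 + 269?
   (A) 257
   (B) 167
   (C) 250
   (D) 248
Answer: A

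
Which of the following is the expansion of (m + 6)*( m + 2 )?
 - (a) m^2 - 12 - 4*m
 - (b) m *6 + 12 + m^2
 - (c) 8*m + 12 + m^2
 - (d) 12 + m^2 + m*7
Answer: c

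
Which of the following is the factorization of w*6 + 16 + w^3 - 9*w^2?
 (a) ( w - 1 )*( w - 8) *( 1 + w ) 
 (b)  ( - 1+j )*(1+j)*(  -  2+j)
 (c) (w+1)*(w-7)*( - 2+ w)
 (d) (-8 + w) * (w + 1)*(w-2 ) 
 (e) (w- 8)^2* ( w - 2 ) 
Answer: d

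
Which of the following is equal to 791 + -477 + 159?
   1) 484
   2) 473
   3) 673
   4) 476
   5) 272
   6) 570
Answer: 2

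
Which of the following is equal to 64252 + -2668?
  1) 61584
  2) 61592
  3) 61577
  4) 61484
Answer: 1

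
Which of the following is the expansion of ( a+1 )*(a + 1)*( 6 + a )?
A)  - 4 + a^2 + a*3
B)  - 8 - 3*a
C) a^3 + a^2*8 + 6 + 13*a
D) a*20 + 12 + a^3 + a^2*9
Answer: C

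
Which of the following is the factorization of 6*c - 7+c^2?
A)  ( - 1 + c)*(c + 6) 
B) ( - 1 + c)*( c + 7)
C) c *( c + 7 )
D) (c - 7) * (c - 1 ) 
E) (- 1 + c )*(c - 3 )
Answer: B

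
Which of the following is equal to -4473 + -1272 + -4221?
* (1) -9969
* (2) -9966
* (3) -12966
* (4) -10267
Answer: 2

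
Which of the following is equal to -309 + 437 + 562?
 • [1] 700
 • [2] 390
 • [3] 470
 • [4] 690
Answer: 4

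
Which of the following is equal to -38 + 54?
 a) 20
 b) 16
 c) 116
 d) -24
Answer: b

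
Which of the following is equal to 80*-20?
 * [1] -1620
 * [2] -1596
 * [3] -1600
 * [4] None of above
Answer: 3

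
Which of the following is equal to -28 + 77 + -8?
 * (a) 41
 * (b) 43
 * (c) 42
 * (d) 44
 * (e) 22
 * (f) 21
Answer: a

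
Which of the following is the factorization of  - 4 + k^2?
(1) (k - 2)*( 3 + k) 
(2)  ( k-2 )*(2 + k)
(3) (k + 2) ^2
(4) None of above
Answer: 2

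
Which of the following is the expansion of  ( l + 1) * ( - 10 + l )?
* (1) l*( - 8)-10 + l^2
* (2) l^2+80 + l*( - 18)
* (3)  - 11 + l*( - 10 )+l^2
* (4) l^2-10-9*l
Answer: 4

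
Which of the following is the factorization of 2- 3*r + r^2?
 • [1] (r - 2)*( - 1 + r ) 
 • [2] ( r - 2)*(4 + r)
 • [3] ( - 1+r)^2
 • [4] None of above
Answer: 1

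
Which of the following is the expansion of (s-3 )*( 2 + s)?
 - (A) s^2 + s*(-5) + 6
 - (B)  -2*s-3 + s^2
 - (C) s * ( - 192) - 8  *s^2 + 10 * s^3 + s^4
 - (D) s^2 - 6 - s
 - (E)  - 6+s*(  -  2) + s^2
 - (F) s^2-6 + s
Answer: D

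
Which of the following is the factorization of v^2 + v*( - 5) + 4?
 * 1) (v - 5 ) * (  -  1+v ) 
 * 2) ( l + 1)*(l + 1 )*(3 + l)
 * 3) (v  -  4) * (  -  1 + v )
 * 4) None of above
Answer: 3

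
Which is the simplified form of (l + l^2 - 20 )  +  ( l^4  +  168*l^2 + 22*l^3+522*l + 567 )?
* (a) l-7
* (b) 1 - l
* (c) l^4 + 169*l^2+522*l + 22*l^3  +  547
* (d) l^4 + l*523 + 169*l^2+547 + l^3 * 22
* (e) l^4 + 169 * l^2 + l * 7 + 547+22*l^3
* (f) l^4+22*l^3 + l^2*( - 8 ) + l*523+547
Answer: d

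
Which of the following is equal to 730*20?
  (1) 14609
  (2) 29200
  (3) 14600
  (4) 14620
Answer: 3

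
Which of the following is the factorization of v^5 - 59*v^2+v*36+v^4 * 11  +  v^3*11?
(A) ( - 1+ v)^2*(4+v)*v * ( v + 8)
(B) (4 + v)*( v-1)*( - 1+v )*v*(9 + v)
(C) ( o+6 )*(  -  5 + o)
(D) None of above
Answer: B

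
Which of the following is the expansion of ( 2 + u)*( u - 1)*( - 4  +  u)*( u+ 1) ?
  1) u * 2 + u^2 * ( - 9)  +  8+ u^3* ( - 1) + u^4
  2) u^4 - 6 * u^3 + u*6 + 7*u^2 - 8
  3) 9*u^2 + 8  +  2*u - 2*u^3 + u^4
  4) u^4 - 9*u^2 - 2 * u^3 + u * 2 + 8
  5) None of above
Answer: 4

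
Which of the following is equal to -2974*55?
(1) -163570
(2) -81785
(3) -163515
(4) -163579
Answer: 1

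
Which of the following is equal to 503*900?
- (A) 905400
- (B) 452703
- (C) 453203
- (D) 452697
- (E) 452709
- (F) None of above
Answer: F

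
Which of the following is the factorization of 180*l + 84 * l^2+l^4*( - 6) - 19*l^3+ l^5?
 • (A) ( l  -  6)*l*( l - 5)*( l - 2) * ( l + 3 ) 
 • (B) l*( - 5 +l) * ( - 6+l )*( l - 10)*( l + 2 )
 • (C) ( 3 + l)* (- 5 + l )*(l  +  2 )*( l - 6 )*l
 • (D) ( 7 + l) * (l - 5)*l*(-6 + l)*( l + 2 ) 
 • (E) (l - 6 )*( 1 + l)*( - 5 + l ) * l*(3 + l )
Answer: C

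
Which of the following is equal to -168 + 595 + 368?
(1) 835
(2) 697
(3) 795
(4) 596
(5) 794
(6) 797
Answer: 3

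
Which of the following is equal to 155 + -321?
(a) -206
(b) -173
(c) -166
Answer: c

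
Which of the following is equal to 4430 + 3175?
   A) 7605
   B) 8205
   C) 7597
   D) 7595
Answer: A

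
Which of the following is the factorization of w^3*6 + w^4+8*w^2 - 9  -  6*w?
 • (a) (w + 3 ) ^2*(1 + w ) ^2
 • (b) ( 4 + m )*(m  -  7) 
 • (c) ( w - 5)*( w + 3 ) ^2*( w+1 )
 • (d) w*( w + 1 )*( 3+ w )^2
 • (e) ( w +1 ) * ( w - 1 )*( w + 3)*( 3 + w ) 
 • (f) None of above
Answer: e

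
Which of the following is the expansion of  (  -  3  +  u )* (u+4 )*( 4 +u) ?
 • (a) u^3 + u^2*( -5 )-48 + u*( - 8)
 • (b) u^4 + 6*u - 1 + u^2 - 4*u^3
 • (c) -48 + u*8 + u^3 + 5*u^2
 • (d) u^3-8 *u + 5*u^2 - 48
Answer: d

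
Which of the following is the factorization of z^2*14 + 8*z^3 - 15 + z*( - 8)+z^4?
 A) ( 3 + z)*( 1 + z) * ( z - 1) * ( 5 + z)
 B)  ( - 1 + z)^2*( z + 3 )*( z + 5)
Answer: A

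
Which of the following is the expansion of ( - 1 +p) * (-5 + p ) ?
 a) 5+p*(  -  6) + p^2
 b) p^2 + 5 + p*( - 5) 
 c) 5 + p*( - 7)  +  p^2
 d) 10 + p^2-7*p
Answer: a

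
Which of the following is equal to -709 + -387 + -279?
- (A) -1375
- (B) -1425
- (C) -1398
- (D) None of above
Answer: A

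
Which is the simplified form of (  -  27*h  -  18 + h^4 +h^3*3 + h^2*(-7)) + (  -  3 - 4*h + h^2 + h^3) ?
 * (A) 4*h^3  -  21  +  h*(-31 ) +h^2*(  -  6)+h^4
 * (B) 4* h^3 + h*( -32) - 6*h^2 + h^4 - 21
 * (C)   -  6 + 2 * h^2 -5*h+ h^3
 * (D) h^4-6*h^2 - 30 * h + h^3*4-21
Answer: A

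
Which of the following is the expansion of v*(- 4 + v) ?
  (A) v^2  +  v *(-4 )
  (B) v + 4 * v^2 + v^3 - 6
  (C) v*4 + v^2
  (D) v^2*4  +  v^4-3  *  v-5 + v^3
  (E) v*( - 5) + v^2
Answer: A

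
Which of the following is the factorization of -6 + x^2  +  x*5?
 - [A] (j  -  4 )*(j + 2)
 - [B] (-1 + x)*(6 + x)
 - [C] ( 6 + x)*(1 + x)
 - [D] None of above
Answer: B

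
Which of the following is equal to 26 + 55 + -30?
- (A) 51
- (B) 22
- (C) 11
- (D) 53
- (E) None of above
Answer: A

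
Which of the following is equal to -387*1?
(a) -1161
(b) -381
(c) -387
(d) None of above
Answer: c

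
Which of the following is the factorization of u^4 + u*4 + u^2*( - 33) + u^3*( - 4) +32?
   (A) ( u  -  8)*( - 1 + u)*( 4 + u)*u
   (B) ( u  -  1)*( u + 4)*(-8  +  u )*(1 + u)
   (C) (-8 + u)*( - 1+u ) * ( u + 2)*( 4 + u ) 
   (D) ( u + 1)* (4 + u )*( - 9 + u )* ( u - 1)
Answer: B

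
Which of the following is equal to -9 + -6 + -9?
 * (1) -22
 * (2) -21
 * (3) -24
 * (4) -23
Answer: 3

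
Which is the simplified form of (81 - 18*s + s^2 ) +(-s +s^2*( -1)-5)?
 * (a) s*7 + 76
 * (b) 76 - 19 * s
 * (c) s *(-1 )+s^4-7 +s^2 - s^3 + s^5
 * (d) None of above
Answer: b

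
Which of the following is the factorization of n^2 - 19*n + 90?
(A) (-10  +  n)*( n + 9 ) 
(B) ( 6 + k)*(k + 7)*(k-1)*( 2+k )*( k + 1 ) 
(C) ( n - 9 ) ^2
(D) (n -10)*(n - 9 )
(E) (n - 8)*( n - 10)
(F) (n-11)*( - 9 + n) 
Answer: D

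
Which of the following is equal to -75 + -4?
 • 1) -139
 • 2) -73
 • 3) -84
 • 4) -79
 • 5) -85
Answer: 4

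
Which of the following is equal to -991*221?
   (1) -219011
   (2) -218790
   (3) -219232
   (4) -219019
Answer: 1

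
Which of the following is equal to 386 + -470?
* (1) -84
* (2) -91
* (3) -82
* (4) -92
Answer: 1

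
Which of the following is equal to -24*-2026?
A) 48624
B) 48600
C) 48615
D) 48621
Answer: A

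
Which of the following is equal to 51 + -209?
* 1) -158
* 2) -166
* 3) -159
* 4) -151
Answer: 1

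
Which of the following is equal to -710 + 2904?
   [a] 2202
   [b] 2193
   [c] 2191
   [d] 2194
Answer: d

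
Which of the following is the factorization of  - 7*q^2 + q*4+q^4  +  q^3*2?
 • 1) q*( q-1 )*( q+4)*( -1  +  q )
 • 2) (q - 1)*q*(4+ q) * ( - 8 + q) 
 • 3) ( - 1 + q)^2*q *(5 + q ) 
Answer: 1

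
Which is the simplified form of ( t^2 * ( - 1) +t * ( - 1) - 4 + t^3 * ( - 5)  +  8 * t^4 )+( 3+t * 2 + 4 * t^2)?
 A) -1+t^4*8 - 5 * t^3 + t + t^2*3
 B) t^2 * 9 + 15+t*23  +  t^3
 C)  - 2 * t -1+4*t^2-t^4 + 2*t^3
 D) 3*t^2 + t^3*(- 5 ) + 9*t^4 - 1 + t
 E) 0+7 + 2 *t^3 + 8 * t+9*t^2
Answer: A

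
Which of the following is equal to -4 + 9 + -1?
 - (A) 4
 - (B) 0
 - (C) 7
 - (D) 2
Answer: A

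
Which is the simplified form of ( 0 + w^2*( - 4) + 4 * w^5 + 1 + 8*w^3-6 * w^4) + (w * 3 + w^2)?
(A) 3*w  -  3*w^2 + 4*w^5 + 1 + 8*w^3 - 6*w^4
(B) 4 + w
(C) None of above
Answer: A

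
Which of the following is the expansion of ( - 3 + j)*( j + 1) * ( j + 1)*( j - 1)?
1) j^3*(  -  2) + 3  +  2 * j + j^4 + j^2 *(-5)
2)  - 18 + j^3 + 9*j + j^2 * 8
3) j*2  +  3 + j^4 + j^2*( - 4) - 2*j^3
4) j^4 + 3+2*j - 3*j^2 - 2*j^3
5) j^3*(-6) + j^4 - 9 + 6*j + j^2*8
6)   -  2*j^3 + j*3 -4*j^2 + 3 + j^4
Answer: 3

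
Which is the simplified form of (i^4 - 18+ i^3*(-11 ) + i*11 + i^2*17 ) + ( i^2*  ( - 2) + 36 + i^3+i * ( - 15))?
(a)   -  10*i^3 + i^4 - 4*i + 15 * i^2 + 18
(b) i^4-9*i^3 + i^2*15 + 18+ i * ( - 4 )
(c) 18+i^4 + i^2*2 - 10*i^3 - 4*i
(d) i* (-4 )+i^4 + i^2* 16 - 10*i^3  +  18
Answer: a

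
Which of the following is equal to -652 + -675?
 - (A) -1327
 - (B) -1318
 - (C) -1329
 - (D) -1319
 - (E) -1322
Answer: A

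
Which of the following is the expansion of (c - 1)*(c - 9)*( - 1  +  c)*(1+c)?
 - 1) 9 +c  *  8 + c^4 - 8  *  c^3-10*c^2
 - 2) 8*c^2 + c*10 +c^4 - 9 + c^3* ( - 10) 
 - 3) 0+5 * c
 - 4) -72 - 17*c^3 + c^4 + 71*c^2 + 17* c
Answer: 2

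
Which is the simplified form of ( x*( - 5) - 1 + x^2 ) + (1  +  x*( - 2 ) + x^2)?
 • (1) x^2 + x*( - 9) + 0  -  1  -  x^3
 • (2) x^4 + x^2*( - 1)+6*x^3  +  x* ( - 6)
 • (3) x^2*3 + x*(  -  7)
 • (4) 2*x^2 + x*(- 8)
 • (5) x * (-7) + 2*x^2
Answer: 5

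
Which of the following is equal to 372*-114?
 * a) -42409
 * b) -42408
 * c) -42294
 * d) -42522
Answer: b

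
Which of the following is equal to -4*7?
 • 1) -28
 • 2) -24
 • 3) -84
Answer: 1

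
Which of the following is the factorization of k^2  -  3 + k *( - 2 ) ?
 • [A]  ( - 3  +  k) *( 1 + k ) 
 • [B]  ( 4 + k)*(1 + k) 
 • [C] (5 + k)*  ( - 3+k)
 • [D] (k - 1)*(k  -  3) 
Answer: A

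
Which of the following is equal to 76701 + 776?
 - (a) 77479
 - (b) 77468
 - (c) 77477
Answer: c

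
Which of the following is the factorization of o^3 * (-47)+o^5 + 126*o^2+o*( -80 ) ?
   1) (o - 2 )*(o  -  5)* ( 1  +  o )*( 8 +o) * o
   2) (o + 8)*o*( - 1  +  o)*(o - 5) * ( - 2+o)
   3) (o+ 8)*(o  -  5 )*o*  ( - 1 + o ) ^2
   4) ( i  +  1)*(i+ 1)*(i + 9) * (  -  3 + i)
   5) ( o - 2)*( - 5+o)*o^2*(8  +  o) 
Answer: 2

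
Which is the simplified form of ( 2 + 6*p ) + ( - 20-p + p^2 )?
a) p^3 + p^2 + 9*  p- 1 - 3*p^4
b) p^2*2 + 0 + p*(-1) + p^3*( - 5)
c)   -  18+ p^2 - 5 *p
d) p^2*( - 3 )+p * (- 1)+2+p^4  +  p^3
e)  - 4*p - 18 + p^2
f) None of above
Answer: f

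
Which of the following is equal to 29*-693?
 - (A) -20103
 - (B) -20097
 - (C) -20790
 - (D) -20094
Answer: B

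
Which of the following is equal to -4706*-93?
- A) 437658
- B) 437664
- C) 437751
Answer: A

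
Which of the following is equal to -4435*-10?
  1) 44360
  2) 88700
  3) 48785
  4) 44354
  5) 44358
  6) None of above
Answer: 6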